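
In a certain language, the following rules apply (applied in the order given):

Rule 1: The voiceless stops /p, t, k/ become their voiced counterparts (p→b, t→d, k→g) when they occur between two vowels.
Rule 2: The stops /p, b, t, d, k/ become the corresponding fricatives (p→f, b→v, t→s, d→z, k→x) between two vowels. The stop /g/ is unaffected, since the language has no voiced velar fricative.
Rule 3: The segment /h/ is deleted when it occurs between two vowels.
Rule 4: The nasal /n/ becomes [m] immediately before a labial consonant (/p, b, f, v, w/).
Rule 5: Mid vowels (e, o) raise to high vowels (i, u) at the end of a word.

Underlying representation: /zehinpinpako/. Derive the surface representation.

Rule 1 (intervocalic voicing): /k/ is a voiceless stop between vowels /a/ and /o/, so it voices to [g]. /zehinpinpako/ → zehinpinpago.
Rule 2 (intervocalic spirantization): no segment meets the environment; /zehinpinpago/ is unchanged.
Rule 3 (intervocalic h-deletion): /h/ occurs between vowels /e/ and /i/, so it deletes. /zehinpinpago/ → zeinpinpago.
Rule 4 (nasal place assimilation): /n/ precedes the labial consonant /p/, so it assimilates in place to [m]. /n/ precedes the labial consonant /p/, so it assimilates in place to [m]. /zeinpinpago/ → zeimpimpago.
Rule 5 (final vowel raising): /o/ is a mid vowel in word-final position, so it raises to [u]. /zeimpimpago/ → zeimpimpagu.

zeimpimpagu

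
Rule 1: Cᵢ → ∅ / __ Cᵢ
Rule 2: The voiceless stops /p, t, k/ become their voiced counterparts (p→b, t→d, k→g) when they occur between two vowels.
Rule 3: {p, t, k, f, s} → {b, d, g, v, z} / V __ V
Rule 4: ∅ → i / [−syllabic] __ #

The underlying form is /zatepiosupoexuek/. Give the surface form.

zadebiozuboexueki

Rule 1 (degemination): no segment meets the environment; /zatepiosupoexuek/ is unchanged.
Rule 2 (intervocalic voicing): /t/ is a voiceless stop between vowels /a/ and /e/, so it voices to [d]. /p/ is a voiceless stop between vowels /e/ and /i/, so it voices to [b]. /p/ is a voiceless stop between vowels /u/ and /o/, so it voices to [b]. /zatepiosupoexuek/ → zadebiosuboexuek.
Rule 3 (intervocalic voicing): /s/ is a voiceless obstruent between vowels /o/ and /u/, so it voices to [z]. /zadebiosuboexuek/ → zadebiozuboexuek.
Rule 4 (final i-epenthesis): the form ends in the consonant /k/, so [i] is inserted word-finally. /zadebiozuboexuek/ → zadebiozuboexueki.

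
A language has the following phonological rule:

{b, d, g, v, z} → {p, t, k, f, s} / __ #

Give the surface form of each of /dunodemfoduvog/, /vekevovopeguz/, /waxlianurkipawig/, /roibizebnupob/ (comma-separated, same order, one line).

/dunodemfoduvog/: /g/ is a voiced obstruent in word-final position, so it devoices to [k]. → [dunodemfoduvok].
/vekevovopeguz/: /z/ is a voiced obstruent in word-final position, so it devoices to [s]. → [vekevovopegus].
/waxlianurkipawig/: /g/ is a voiced obstruent in word-final position, so it devoices to [k]. → [waxlianurkipawik].
/roibizebnupob/: /b/ is a voiced obstruent in word-final position, so it devoices to [p]. → [roibizebnupop].

dunodemfoduvok, vekevovopegus, waxlianurkipawik, roibizebnupop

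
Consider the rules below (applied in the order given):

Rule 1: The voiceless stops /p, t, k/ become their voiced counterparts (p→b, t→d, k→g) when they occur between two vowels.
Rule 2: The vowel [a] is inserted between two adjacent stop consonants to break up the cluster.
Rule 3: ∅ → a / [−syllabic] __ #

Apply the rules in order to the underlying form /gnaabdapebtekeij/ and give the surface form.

Rule 1 (intervocalic voicing): /p/ is a voiceless stop between vowels /a/ and /e/, so it voices to [b]. /k/ is a voiceless stop between vowels /e/ and /e/, so it voices to [g]. /gnaabdapebtekeij/ → gnaabdabebtegeij.
Rule 2 (stop-cluster a-epenthesis): /b/ and /d/ form a stop–stop cluster, so [a] is inserted between them. /b/ and /t/ form a stop–stop cluster, so [a] is inserted between them. /gnaabdabebtegeij/ → gnaabadabebategeij.
Rule 3 (final a-epenthesis): the form ends in the consonant /j/, so [a] is inserted word-finally. /gnaabadabebategeij/ → gnaabadabebategeija.

gnaabadabebategeija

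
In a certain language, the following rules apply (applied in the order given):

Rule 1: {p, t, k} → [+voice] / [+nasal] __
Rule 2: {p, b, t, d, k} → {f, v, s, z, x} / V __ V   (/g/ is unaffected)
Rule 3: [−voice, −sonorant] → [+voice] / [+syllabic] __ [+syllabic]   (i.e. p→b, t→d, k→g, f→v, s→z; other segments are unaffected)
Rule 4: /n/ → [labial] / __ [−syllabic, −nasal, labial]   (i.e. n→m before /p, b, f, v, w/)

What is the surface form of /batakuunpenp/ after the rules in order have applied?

bazaxuumbemb

Rule 1 (post-nasal voicing): /p/ is a voiceless stop immediately after the nasal /n/, so it voices to [b]. /p/ is a voiceless stop immediately after the nasal /n/, so it voices to [b]. /batakuunpenp/ → batakuunbenb.
Rule 2 (intervocalic spirantization): /t/ is a stop between vowels /a/ and /a/, so it spirantizes to the fricative [s]. /k/ is a stop between vowels /a/ and /u/, so it spirantizes to the fricative [x]. /batakuunbenb/ → basaxuunbenb.
Rule 3 (intervocalic voicing): /s/ is a voiceless obstruent between vowels /a/ and /a/, so it voices to [z]. /basaxuunbenb/ → bazaxuunbenb.
Rule 4 (nasal place assimilation): /n/ precedes the labial consonant /b/, so it assimilates in place to [m]. /n/ precedes the labial consonant /b/, so it assimilates in place to [m]. /bazaxuunbenb/ → bazaxuumbemb.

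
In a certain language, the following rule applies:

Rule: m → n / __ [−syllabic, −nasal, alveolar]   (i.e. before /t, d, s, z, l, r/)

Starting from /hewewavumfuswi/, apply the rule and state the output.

No segment of /hewewavumfuswi/ meets the structural description of the rule, so the form surfaces unchanged.

hewewavumfuswi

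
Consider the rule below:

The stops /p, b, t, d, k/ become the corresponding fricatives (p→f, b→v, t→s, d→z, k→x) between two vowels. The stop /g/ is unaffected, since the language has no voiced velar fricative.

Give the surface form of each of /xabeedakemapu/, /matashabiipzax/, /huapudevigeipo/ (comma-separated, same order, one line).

xaveezaxemafu, masashaviipzax, huafuzevigeifo

/xabeedakemapu/: /b/ is a stop between vowels /a/ and /e/, so it spirantizes to the fricative [v]. /d/ is a stop between vowels /e/ and /a/, so it spirantizes to the fricative [z]. /k/ is a stop between vowels /a/ and /e/, so it spirantizes to the fricative [x]. /p/ is a stop between vowels /a/ and /u/, so it spirantizes to the fricative [f]. → [xaveezaxemafu].
/matashabiipzax/: /t/ is a stop between vowels /a/ and /a/, so it spirantizes to the fricative [s]. /b/ is a stop between vowels /a/ and /i/, so it spirantizes to the fricative [v]. → [masashaviipzax].
/huapudevigeipo/: /p/ is a stop between vowels /a/ and /u/, so it spirantizes to the fricative [f]. /d/ is a stop between vowels /u/ and /e/, so it spirantizes to the fricative [z]. /p/ is a stop between vowels /i/ and /o/, so it spirantizes to the fricative [f]. → [huafuzevigeifo].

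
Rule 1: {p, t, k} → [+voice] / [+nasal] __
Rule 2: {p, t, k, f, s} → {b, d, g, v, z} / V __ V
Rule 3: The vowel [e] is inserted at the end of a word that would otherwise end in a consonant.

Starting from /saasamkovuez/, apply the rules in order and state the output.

saazamgovueze

Rule 1 (post-nasal voicing): /k/ is a voiceless stop immediately after the nasal /m/, so it voices to [g]. /saasamkovuez/ → saasamgovuez.
Rule 2 (intervocalic voicing): /s/ is a voiceless obstruent between vowels /a/ and /a/, so it voices to [z]. /saasamgovuez/ → saazamgovuez.
Rule 3 (final e-epenthesis): the form ends in the consonant /z/, so [e] is inserted word-finally. /saazamgovuez/ → saazamgovueze.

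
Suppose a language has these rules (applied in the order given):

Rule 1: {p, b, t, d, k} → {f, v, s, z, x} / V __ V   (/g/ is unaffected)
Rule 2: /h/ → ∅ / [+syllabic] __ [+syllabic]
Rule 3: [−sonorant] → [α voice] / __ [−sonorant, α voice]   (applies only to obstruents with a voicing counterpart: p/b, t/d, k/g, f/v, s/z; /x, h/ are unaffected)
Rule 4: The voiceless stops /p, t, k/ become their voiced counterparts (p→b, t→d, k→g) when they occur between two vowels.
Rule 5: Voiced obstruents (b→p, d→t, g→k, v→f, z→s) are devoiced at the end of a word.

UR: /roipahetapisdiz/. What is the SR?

roifaesafizdis

Rule 1 (intervocalic spirantization): /p/ is a stop between vowels /i/ and /a/, so it spirantizes to the fricative [f]. /t/ is a stop between vowels /e/ and /a/, so it spirantizes to the fricative [s]. /p/ is a stop between vowels /a/ and /i/, so it spirantizes to the fricative [f]. /roipahetapisdiz/ → roifahesafisdiz.
Rule 2 (intervocalic h-deletion): /h/ occurs between vowels /a/ and /e/, so it deletes. /roifahesafisdiz/ → roifaesafisdiz.
Rule 3 (regressive voicing assimilation): /s/ precedes the voiced obstruent /d/, so it voices to [z] by assimilation. /roifaesafisdiz/ → roifaesafizdiz.
Rule 4 (intervocalic voicing): no segment meets the environment; /roifaesafizdiz/ is unchanged.
Rule 5 (final devoicing): /z/ is a voiced obstruent in word-final position, so it devoices to [s]. /roifaesafizdiz/ → roifaesafizdis.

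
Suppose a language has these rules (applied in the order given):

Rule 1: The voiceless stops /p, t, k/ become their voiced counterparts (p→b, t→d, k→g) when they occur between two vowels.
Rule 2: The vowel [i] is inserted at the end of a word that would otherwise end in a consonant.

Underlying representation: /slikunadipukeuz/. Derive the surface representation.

Rule 1 (intervocalic voicing): /k/ is a voiceless stop between vowels /i/ and /u/, so it voices to [g]. /p/ is a voiceless stop between vowels /i/ and /u/, so it voices to [b]. /k/ is a voiceless stop between vowels /u/ and /e/, so it voices to [g]. /slikunadipukeuz/ → sligunadibugeuz.
Rule 2 (final i-epenthesis): the form ends in the consonant /z/, so [i] is inserted word-finally. /sligunadibugeuz/ → sligunadibugeuzi.

sligunadibugeuzi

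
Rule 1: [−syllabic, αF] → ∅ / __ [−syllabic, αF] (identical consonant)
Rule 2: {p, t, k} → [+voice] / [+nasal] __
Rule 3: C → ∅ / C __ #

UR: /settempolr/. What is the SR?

Rule 1 (degemination): /tt/ is a geminate; the first /t/ deletes. /settempolr/ → setempolr.
Rule 2 (post-nasal voicing): /p/ is a voiceless stop immediately after the nasal /m/, so it voices to [b]. /setempolr/ → setembolr.
Rule 3 (final cluster simplification): /r/ is the second consonant of a word-final cluster /lr/, so it deletes. /setembolr/ → setembol.

setembol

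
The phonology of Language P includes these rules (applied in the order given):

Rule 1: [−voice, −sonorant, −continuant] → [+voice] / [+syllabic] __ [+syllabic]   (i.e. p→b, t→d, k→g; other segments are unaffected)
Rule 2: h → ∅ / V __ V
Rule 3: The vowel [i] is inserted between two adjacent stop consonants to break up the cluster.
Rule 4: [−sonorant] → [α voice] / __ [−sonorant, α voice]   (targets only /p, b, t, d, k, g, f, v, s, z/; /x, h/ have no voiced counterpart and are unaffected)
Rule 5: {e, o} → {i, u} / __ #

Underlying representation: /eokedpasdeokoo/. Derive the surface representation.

Rule 1 (intervocalic voicing): /k/ is a voiceless stop between vowels /o/ and /e/, so it voices to [g]. /k/ is a voiceless stop between vowels /o/ and /o/, so it voices to [g]. /eokedpasdeokoo/ → eogedpasdeogoo.
Rule 2 (intervocalic h-deletion): no segment meets the environment; /eogedpasdeogoo/ is unchanged.
Rule 3 (stop-cluster i-epenthesis): /d/ and /p/ form a stop–stop cluster, so [i] is inserted between them. /eogedpasdeogoo/ → eogedipasdeogoo.
Rule 4 (regressive voicing assimilation): /s/ precedes the voiced obstruent /d/, so it voices to [z] by assimilation. /eogedipasdeogoo/ → eogedipazdeogoo.
Rule 5 (final vowel raising): /o/ is a mid vowel in word-final position, so it raises to [u]. /eogedipazdeogoo/ → eogedipazdeogou.

eogedipazdeogou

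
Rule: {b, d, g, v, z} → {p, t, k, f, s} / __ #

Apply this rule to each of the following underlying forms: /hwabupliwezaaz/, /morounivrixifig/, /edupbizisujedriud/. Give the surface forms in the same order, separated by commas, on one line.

/hwabupliwezaaz/: /z/ is a voiced obstruent in word-final position, so it devoices to [s]. → [hwabupliwezaas].
/morounivrixifig/: /g/ is a voiced obstruent in word-final position, so it devoices to [k]. → [morounivrixifik].
/edupbizisujedriud/: /d/ is a voiced obstruent in word-final position, so it devoices to [t]. → [edupbizisujedriut].

hwabupliwezaas, morounivrixifik, edupbizisujedriut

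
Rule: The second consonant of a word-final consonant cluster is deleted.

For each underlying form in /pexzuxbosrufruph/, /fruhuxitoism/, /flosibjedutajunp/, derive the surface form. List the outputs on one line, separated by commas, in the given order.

/pexzuxbosrufruph/: /h/ is the second consonant of a word-final cluster /ph/, so it deletes. → [pexzuxbosrufrup].
/fruhuxitoism/: /m/ is the second consonant of a word-final cluster /sm/, so it deletes. → [fruhuxitois].
/flosibjedutajunp/: /p/ is the second consonant of a word-final cluster /np/, so it deletes. → [flosibjedutajun].

pexzuxbosrufrup, fruhuxitois, flosibjedutajun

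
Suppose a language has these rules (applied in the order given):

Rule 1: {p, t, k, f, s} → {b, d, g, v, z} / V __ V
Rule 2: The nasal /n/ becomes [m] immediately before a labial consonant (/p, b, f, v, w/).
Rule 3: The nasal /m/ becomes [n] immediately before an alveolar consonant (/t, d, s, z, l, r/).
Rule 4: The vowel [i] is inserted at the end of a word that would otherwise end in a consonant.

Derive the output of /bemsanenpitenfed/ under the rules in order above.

bensanempidemfedi

Rule 1 (intervocalic voicing): /t/ is a voiceless obstruent between vowels /i/ and /e/, so it voices to [d]. /bemsanenpitenfed/ → bemsanenpidenfed.
Rule 2 (nasal place assimilation): /n/ precedes the labial consonant /p/, so it assimilates in place to [m]. /n/ precedes the labial consonant /f/, so it assimilates in place to [m]. /bemsanenpidenfed/ → bemsanempidemfed.
Rule 3 (nasal place assimilation): /m/ precedes the alveolar consonant /s/, so it assimilates in place to [n]. /bemsanempidemfed/ → bensanempidemfed.
Rule 4 (final i-epenthesis): the form ends in the consonant /d/, so [i] is inserted word-finally. /bensanempidemfed/ → bensanempidemfedi.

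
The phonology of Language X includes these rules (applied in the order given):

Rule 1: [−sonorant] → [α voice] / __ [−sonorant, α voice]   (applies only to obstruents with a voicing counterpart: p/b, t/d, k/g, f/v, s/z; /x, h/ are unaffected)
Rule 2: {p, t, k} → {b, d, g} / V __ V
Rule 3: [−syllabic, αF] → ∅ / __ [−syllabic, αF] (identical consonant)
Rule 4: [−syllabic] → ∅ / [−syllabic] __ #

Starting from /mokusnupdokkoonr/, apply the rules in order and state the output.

mogusnubdokoon

Rule 1 (regressive voicing assimilation): /p/ precedes the voiced obstruent /d/, so it voices to [b] by assimilation. /mokusnupdokkoonr/ → mokusnubdokkoonr.
Rule 2 (intervocalic voicing): /k/ is a voiceless stop between vowels /o/ and /u/, so it voices to [g]. /mokusnubdokkoonr/ → mogusnubdokkoonr.
Rule 3 (degemination): /kk/ is a geminate; the first /k/ deletes. /mogusnubdokkoonr/ → mogusnubdokoonr.
Rule 4 (final cluster simplification): /r/ is the second consonant of a word-final cluster /nr/, so it deletes. /mogusnubdokoonr/ → mogusnubdokoon.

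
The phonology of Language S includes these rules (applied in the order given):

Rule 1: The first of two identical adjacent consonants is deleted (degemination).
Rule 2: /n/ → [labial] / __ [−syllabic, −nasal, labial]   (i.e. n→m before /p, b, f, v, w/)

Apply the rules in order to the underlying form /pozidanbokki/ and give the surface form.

Rule 1 (degemination): /kk/ is a geminate; the first /k/ deletes. /pozidanbokki/ → pozidanboki.
Rule 2 (nasal place assimilation): /n/ precedes the labial consonant /b/, so it assimilates in place to [m]. /pozidanboki/ → pozidamboki.

pozidamboki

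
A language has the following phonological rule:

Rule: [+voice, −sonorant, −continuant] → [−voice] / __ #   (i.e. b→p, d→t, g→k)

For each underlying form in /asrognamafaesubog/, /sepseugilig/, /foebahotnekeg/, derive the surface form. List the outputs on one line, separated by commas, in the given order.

asrognamafaesubok, sepseugilik, foebahotnekek

/asrognamafaesubog/: /g/ is a voiced stop in word-final position, so it devoices to [k]. → [asrognamafaesubok].
/sepseugilig/: /g/ is a voiced stop in word-final position, so it devoices to [k]. → [sepseugilik].
/foebahotnekeg/: /g/ is a voiced stop in word-final position, so it devoices to [k]. → [foebahotnekek].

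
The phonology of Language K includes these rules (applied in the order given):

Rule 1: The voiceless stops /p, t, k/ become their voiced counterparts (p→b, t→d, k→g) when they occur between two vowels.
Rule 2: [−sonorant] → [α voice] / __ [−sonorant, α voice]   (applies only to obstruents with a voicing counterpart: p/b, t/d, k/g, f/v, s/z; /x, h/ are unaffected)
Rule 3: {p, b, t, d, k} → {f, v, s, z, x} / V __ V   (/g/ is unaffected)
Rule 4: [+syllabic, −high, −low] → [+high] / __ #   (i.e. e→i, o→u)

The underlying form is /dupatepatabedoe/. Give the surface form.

duvazevazavezoi

Rule 1 (intervocalic voicing): /p/ is a voiceless stop between vowels /u/ and /a/, so it voices to [b]. /t/ is a voiceless stop between vowels /a/ and /e/, so it voices to [d]. /p/ is a voiceless stop between vowels /e/ and /a/, so it voices to [b]. /t/ is a voiceless stop between vowels /a/ and /a/, so it voices to [d]. /dupatepatabedoe/ → dubadebadabedoe.
Rule 2 (regressive voicing assimilation): no segment meets the environment; /dubadebadabedoe/ is unchanged.
Rule 3 (intervocalic spirantization): /b/ is a stop between vowels /u/ and /a/, so it spirantizes to the fricative [v]. /d/ is a stop between vowels /a/ and /e/, so it spirantizes to the fricative [z]. /b/ is a stop between vowels /e/ and /a/, so it spirantizes to the fricative [v]. /d/ is a stop between vowels /a/ and /a/, so it spirantizes to the fricative [z]. /b/ is a stop between vowels /a/ and /e/, so it spirantizes to the fricative [v]. /d/ is a stop between vowels /e/ and /o/, so it spirantizes to the fricative [z]. /dubadebadabedoe/ → duvazevazavezoe.
Rule 4 (final vowel raising): /e/ is a mid vowel in word-final position, so it raises to [i]. /duvazevazavezoe/ → duvazevazavezoi.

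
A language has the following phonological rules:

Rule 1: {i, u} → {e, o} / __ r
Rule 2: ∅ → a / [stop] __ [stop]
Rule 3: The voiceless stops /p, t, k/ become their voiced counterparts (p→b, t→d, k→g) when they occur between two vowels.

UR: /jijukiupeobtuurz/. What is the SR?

jijugiubeobaduorz

Rule 1 (pre-rhotic lowering): /u/ is a high vowel immediately before /r/, so it lowers to [o]. /jijukiupeobtuurz/ → jijukiupeobtuorz.
Rule 2 (stop-cluster a-epenthesis): /b/ and /t/ form a stop–stop cluster, so [a] is inserted between them. /jijukiupeobtuorz/ → jijukiupeobatuorz.
Rule 3 (intervocalic voicing): /k/ is a voiceless stop between vowels /u/ and /i/, so it voices to [g]. /p/ is a voiceless stop between vowels /u/ and /e/, so it voices to [b]. /t/ is a voiceless stop between vowels /a/ and /u/, so it voices to [d]. /jijukiupeobatuorz/ → jijugiubeobaduorz.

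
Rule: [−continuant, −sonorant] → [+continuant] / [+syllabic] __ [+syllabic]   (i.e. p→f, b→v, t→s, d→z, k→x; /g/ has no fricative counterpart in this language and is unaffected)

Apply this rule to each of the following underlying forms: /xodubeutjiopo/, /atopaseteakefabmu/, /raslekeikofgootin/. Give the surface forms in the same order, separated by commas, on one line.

xozuveutjiofo, asofaseseaxefabmu, raslexeixofgoosin

/xodubeutjiopo/: /d/ is a stop between vowels /o/ and /u/, so it spirantizes to the fricative [z]. /b/ is a stop between vowels /u/ and /e/, so it spirantizes to the fricative [v]. /p/ is a stop between vowels /o/ and /o/, so it spirantizes to the fricative [f]. → [xozuveutjiofo].
/atopaseteakefabmu/: /t/ is a stop between vowels /a/ and /o/, so it spirantizes to the fricative [s]. /p/ is a stop between vowels /o/ and /a/, so it spirantizes to the fricative [f]. /t/ is a stop between vowels /e/ and /e/, so it spirantizes to the fricative [s]. /k/ is a stop between vowels /a/ and /e/, so it spirantizes to the fricative [x]. → [asofaseseaxefabmu].
/raslekeikofgootin/: /k/ is a stop between vowels /e/ and /e/, so it spirantizes to the fricative [x]. /k/ is a stop between vowels /i/ and /o/, so it spirantizes to the fricative [x]. /t/ is a stop between vowels /o/ and /i/, so it spirantizes to the fricative [s]. → [raslexeixofgoosin].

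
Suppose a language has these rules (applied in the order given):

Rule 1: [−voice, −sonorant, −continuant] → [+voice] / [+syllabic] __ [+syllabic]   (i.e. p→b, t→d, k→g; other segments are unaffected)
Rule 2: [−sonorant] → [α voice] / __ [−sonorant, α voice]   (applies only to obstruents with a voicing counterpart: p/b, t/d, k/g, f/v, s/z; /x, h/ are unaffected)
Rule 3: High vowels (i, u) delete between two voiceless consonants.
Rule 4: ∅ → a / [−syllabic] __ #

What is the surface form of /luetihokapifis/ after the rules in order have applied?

luedihogabifsa

Rule 1 (intervocalic voicing): /t/ is a voiceless stop between vowels /e/ and /i/, so it voices to [d]. /k/ is a voiceless stop between vowels /o/ and /a/, so it voices to [g]. /p/ is a voiceless stop between vowels /a/ and /i/, so it voices to [b]. /luetihokapifis/ → luedihogabifis.
Rule 2 (regressive voicing assimilation): no segment meets the environment; /luedihogabifis/ is unchanged.
Rule 3 (high vowel syncope): /i/ is a high vowel flanked by voiceless consonants /f/ and /s/, so it deletes. /luedihogabifis/ → luedihogabifs.
Rule 4 (final a-epenthesis): the form ends in the consonant /s/, so [a] is inserted word-finally. /luedihogabifs/ → luedihogabifsa.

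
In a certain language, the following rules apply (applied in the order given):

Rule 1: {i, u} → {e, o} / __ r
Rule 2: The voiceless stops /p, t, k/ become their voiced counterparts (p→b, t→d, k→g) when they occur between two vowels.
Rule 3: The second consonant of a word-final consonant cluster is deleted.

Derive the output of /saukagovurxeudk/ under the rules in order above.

saugagovorxeud

Rule 1 (pre-rhotic lowering): /u/ is a high vowel immediately before /r/, so it lowers to [o]. /saukagovurxeudk/ → saukagovorxeudk.
Rule 2 (intervocalic voicing): /k/ is a voiceless stop between vowels /u/ and /a/, so it voices to [g]. /saukagovorxeudk/ → saugagovorxeudk.
Rule 3 (final cluster simplification): /k/ is the second consonant of a word-final cluster /dk/, so it deletes. /saugagovorxeudk/ → saugagovorxeud.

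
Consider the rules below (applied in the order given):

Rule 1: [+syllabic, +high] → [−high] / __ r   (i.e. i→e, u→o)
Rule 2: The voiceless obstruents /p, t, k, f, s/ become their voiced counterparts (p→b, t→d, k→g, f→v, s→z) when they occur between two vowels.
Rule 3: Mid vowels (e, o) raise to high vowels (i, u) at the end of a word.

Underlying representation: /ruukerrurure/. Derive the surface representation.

Rule 1 (pre-rhotic lowering): /u/ is a high vowel immediately before /r/, so it lowers to [o]. /u/ is a high vowel immediately before /r/, so it lowers to [o]. /ruukerrurure/ → ruukerrorore.
Rule 2 (intervocalic voicing): /k/ is a voiceless obstruent between vowels /u/ and /e/, so it voices to [g]. /ruukerrorore/ → ruugerrorore.
Rule 3 (final vowel raising): /e/ is a mid vowel in word-final position, so it raises to [i]. /ruugerrorore/ → ruugerrorori.

ruugerrorori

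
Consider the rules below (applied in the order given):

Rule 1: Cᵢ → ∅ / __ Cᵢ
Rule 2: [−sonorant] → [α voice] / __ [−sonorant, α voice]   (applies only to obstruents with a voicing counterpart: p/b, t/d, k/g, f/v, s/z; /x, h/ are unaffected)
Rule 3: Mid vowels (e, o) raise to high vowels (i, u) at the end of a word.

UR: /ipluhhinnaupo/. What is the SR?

Rule 1 (degemination): /hh/ is a geminate; the first /h/ deletes. /nn/ is a geminate; the first /n/ deletes. /ipluhhinnaupo/ → ipluhinaupo.
Rule 2 (regressive voicing assimilation): no segment meets the environment; /ipluhinaupo/ is unchanged.
Rule 3 (final vowel raising): /o/ is a mid vowel in word-final position, so it raises to [u]. /ipluhinaupo/ → ipluhinaupu.

ipluhinaupu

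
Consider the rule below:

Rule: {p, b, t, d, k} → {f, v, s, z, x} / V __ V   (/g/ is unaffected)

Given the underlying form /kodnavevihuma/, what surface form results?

kodnavevihuma

No segment of /kodnavevihuma/ meets the structural description of the rule, so the form surfaces unchanged.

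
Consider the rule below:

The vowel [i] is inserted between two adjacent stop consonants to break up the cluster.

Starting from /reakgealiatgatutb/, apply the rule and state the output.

reakigealiatigatutib

/k/ and /g/ form a stop–stop cluster, so [i] is inserted between them.
/t/ and /g/ form a stop–stop cluster, so [i] is inserted between them.
/t/ and /b/ form a stop–stop cluster, so [i] is inserted between them.
Surface form: [reakigealiatigatutib].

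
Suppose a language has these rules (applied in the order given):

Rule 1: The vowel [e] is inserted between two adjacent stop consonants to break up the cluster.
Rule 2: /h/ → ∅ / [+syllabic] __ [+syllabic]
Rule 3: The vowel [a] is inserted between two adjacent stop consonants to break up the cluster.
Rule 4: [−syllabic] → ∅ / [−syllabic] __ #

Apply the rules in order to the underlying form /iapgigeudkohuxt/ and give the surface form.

Rule 1 (stop-cluster e-epenthesis): /p/ and /g/ form a stop–stop cluster, so [e] is inserted between them. /d/ and /k/ form a stop–stop cluster, so [e] is inserted between them. /iapgigeudkohuxt/ → iapegigeudekohuxt.
Rule 2 (intervocalic h-deletion): /h/ occurs between vowels /o/ and /u/, so it deletes. /iapegigeudekohuxt/ → iapegigeudekouxt.
Rule 3 (stop-cluster a-epenthesis): no segment meets the environment; /iapegigeudekouxt/ is unchanged.
Rule 4 (final cluster simplification): /t/ is the second consonant of a word-final cluster /xt/, so it deletes. /iapegigeudekouxt/ → iapegigeudekoux.

iapegigeudekoux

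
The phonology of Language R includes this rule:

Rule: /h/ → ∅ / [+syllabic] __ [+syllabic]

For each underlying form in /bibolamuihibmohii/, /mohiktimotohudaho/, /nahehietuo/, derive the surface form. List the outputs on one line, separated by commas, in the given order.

bibolamuiibmoii, moiktimotoudao, naeietuo

/bibolamuihibmohii/: /h/ occurs between vowels /i/ and /i/, so it deletes. /h/ occurs between vowels /o/ and /i/, so it deletes. → [bibolamuiibmoii].
/mohiktimotohudaho/: /h/ occurs between vowels /o/ and /i/, so it deletes. /h/ occurs between vowels /o/ and /u/, so it deletes. /h/ occurs between vowels /a/ and /o/, so it deletes. → [moiktimotoudao].
/nahehietuo/: /h/ occurs between vowels /a/ and /e/, so it deletes. /h/ occurs between vowels /e/ and /i/, so it deletes. → [naeietuo].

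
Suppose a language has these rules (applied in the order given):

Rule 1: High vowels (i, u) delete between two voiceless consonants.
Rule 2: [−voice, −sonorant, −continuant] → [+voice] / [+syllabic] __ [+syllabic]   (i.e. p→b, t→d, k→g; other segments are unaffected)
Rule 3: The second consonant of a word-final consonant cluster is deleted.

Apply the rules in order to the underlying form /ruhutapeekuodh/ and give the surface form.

Rule 1 (high vowel syncope): /u/ is a high vowel flanked by voiceless consonants /h/ and /t/, so it deletes. /ruhutapeekuodh/ → ruhtapeekuodh.
Rule 2 (intervocalic voicing): /p/ is a voiceless stop between vowels /a/ and /e/, so it voices to [b]. /k/ is a voiceless stop between vowels /e/ and /u/, so it voices to [g]. /ruhtapeekuodh/ → ruhtabeeguodh.
Rule 3 (final cluster simplification): /h/ is the second consonant of a word-final cluster /dh/, so it deletes. /ruhtabeeguodh/ → ruhtabeeguod.

ruhtabeeguod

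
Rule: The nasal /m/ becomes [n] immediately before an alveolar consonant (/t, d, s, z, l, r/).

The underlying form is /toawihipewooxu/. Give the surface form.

toawihipewooxu

No segment of /toawihipewooxu/ meets the structural description of the rule, so the form surfaces unchanged.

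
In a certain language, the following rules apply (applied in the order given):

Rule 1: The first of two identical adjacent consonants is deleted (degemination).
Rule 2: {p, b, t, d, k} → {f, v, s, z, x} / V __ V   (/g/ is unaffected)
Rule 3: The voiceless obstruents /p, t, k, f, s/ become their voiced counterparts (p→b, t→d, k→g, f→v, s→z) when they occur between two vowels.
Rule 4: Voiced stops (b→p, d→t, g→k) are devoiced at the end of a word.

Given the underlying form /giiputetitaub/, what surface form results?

Rule 1 (degemination): no segment meets the environment; /giiputetitaub/ is unchanged.
Rule 2 (intervocalic spirantization): /p/ is a stop between vowels /i/ and /u/, so it spirantizes to the fricative [f]. /t/ is a stop between vowels /u/ and /e/, so it spirantizes to the fricative [s]. /t/ is a stop between vowels /e/ and /i/, so it spirantizes to the fricative [s]. /t/ is a stop between vowels /i/ and /a/, so it spirantizes to the fricative [s]. /giiputetitaub/ → giifusesisaub.
Rule 3 (intervocalic voicing): /f/ is a voiceless obstruent between vowels /i/ and /u/, so it voices to [v]. /s/ is a voiceless obstruent between vowels /u/ and /e/, so it voices to [z]. /s/ is a voiceless obstruent between vowels /e/ and /i/, so it voices to [z]. /s/ is a voiceless obstruent between vowels /i/ and /a/, so it voices to [z]. /giifusesisaub/ → giivuzezizaub.
Rule 4 (final devoicing): /b/ is a voiced stop in word-final position, so it devoices to [p]. /giivuzezizaub/ → giivuzezizaup.

giivuzezizaup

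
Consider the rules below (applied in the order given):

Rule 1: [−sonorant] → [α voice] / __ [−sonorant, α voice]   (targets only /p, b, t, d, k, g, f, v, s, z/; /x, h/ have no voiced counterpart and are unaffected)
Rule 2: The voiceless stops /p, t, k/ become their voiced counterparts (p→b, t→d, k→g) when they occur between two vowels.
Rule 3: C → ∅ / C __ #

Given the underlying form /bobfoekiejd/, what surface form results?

Rule 1 (regressive voicing assimilation): /b/ precedes the voiceless obstruent /f/, so it devoices to [p] by assimilation. /bobfoekiejd/ → bopfoekiejd.
Rule 2 (intervocalic voicing): /k/ is a voiceless stop between vowels /e/ and /i/, so it voices to [g]. /bopfoekiejd/ → bopfoegiejd.
Rule 3 (final cluster simplification): /d/ is the second consonant of a word-final cluster /jd/, so it deletes. /bopfoegiejd/ → bopfoegiej.

bopfoegiej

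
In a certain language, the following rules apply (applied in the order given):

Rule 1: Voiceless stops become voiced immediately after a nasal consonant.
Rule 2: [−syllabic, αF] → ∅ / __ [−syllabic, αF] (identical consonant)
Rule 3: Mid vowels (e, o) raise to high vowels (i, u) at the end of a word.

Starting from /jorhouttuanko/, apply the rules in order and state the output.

Rule 1 (post-nasal voicing): /k/ is a voiceless stop immediately after the nasal /n/, so it voices to [g]. /jorhouttuanko/ → jorhouttuango.
Rule 2 (degemination): /tt/ is a geminate; the first /t/ deletes. /jorhouttuango/ → jorhoutuango.
Rule 3 (final vowel raising): /o/ is a mid vowel in word-final position, so it raises to [u]. /jorhoutuango/ → jorhoutuangu.

jorhoutuangu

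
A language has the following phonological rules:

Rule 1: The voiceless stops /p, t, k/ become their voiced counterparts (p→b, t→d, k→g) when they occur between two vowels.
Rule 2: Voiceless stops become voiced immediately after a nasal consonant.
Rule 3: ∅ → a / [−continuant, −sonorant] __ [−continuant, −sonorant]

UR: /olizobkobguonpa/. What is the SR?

olizobakobaguonba

Rule 1 (intervocalic voicing): no segment meets the environment; /olizobkobguonpa/ is unchanged.
Rule 2 (post-nasal voicing): /p/ is a voiceless stop immediately after the nasal /n/, so it voices to [b]. /olizobkobguonpa/ → olizobkobguonba.
Rule 3 (stop-cluster a-epenthesis): /b/ and /k/ form a stop–stop cluster, so [a] is inserted between them. /b/ and /g/ form a stop–stop cluster, so [a] is inserted between them. /olizobkobguonba/ → olizobakobaguonba.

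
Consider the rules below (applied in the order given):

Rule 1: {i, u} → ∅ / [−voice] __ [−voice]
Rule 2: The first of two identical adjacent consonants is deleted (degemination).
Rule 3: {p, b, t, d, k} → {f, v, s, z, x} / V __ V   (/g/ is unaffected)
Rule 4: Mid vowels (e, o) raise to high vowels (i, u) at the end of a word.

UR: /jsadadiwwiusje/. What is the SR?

jsazaziwiusji

Rule 1 (high vowel syncope): no segment meets the environment; /jsadadiwwiusje/ is unchanged.
Rule 2 (degemination): /ww/ is a geminate; the first /w/ deletes. /jsadadiwwiusje/ → jsadadiwiusje.
Rule 3 (intervocalic spirantization): /d/ is a stop between vowels /a/ and /a/, so it spirantizes to the fricative [z]. /d/ is a stop between vowels /a/ and /i/, so it spirantizes to the fricative [z]. /jsadadiwiusje/ → jsazaziwiusje.
Rule 4 (final vowel raising): /e/ is a mid vowel in word-final position, so it raises to [i]. /jsazaziwiusje/ → jsazaziwiusji.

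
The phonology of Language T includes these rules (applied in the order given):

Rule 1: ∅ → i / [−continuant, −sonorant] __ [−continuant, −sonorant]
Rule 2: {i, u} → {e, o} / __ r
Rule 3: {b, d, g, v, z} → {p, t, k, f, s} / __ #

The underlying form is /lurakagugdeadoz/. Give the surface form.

Rule 1 (stop-cluster i-epenthesis): /g/ and /d/ form a stop–stop cluster, so [i] is inserted between them. /lurakagugdeadoz/ → lurakagugideadoz.
Rule 2 (pre-rhotic lowering): /u/ is a high vowel immediately before /r/, so it lowers to [o]. /lurakagugideadoz/ → lorakagugideadoz.
Rule 3 (final devoicing): /z/ is a voiced obstruent in word-final position, so it devoices to [s]. /lorakagugideadoz/ → lorakagugideados.

lorakagugideados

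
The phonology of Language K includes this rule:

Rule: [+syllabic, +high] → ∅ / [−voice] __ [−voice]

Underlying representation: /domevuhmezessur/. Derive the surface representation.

domevuhmezessur

No segment of /domevuhmezessur/ meets the structural description of the rule, so the form surfaces unchanged.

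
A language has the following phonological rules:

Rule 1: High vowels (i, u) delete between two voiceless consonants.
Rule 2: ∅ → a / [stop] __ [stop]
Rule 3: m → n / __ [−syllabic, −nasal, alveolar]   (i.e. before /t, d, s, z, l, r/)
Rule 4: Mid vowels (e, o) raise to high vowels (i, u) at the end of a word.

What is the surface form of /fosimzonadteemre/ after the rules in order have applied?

Rule 1 (high vowel syncope): no segment meets the environment; /fosimzonadteemre/ is unchanged.
Rule 2 (stop-cluster a-epenthesis): /d/ and /t/ form a stop–stop cluster, so [a] is inserted between them. /fosimzonadteemre/ → fosimzonadateemre.
Rule 3 (nasal place assimilation): /m/ precedes the alveolar consonant /z/, so it assimilates in place to [n]. /m/ precedes the alveolar consonant /r/, so it assimilates in place to [n]. /fosimzonadateemre/ → fosinzonadateenre.
Rule 4 (final vowel raising): /e/ is a mid vowel in word-final position, so it raises to [i]. /fosinzonadateenre/ → fosinzonadateenri.

fosinzonadateenri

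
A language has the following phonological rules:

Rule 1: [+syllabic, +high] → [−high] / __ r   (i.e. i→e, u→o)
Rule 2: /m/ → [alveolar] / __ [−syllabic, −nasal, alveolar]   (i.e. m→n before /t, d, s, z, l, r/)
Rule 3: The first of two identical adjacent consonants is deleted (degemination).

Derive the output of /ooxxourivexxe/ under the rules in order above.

ooxoorivexe

Rule 1 (pre-rhotic lowering): /u/ is a high vowel immediately before /r/, so it lowers to [o]. /ooxxourivexxe/ → ooxxoorivexxe.
Rule 2 (nasal place assimilation): no segment meets the environment; /ooxxoorivexxe/ is unchanged.
Rule 3 (degemination): /xx/ is a geminate; the first /x/ deletes. /xx/ is a geminate; the first /x/ deletes. /ooxxoorivexxe/ → ooxoorivexe.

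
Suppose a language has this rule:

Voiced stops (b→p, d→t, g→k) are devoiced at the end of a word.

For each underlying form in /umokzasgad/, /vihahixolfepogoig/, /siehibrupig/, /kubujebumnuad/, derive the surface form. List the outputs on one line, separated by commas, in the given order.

/umokzasgad/: /d/ is a voiced stop in word-final position, so it devoices to [t]. → [umokzasgat].
/vihahixolfepogoig/: /g/ is a voiced stop in word-final position, so it devoices to [k]. → [vihahixolfepogoik].
/siehibrupig/: /g/ is a voiced stop in word-final position, so it devoices to [k]. → [siehibrupik].
/kubujebumnuad/: /d/ is a voiced stop in word-final position, so it devoices to [t]. → [kubujebumnuat].

umokzasgat, vihahixolfepogoik, siehibrupik, kubujebumnuat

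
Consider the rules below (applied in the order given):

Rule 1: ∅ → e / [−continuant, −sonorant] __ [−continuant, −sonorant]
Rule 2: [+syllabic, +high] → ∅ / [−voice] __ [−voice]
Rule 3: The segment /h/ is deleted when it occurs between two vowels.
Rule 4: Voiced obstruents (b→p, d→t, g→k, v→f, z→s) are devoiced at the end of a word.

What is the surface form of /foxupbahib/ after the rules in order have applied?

Rule 1 (stop-cluster e-epenthesis): /p/ and /b/ form a stop–stop cluster, so [e] is inserted between them. /foxupbahib/ → foxupebahib.
Rule 2 (high vowel syncope): /u/ is a high vowel flanked by voiceless consonants /x/ and /p/, so it deletes. /foxupebahib/ → foxpebahib.
Rule 3 (intervocalic h-deletion): /h/ occurs between vowels /a/ and /i/, so it deletes. /foxpebahib/ → foxpebaib.
Rule 4 (final devoicing): /b/ is a voiced obstruent in word-final position, so it devoices to [p]. /foxpebaib/ → foxpebaip.

foxpebaip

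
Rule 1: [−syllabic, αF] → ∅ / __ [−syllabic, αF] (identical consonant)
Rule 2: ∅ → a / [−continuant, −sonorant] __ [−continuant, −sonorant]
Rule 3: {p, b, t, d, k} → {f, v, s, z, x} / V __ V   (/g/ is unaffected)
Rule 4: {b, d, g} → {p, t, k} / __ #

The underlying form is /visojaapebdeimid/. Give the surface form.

Rule 1 (degemination): no segment meets the environment; /visojaapebdeimid/ is unchanged.
Rule 2 (stop-cluster a-epenthesis): /b/ and /d/ form a stop–stop cluster, so [a] is inserted between them. /visojaapebdeimid/ → visojaapebadeimid.
Rule 3 (intervocalic spirantization): /p/ is a stop between vowels /a/ and /e/, so it spirantizes to the fricative [f]. /b/ is a stop between vowels /e/ and /a/, so it spirantizes to the fricative [v]. /d/ is a stop between vowels /a/ and /e/, so it spirantizes to the fricative [z]. /visojaapebadeimid/ → visojaafevazeimid.
Rule 4 (final devoicing): /d/ is a voiced stop in word-final position, so it devoices to [t]. /visojaafevazeimid/ → visojaafevazeimit.

visojaafevazeimit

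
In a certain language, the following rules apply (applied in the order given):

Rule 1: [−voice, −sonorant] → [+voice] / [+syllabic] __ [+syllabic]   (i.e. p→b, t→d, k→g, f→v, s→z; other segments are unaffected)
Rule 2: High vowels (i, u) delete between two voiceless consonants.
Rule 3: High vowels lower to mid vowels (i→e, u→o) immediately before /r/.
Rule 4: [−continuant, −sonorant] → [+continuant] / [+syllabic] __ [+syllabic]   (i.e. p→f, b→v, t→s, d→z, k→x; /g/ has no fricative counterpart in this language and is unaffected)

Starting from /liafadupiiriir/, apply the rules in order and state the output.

Rule 1 (intervocalic voicing): /f/ is a voiceless obstruent between vowels /a/ and /a/, so it voices to [v]. /p/ is a voiceless obstruent between vowels /u/ and /i/, so it voices to [b]. /liafadupiiriir/ → liavadubiiriir.
Rule 2 (high vowel syncope): no segment meets the environment; /liavadubiiriir/ is unchanged.
Rule 3 (pre-rhotic lowering): /i/ is a high vowel immediately before /r/, so it lowers to [e]. /i/ is a high vowel immediately before /r/, so it lowers to [e]. /liavadubiiriir/ → liavadubierier.
Rule 4 (intervocalic spirantization): /d/ is a stop between vowels /a/ and /u/, so it spirantizes to the fricative [z]. /b/ is a stop between vowels /u/ and /i/, so it spirantizes to the fricative [v]. /liavadubierier/ → liavazuvierier.

liavazuvierier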